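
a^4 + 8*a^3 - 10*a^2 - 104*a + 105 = (a - 3)*(a - 1)*(a + 5)*(a + 7)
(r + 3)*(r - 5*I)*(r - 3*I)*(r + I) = r^4 + 3*r^3 - 7*I*r^3 - 7*r^2 - 21*I*r^2 - 21*r - 15*I*r - 45*I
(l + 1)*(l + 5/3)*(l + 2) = l^3 + 14*l^2/3 + 7*l + 10/3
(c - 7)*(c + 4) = c^2 - 3*c - 28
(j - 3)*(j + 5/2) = j^2 - j/2 - 15/2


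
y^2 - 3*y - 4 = (y - 4)*(y + 1)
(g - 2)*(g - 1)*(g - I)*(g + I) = g^4 - 3*g^3 + 3*g^2 - 3*g + 2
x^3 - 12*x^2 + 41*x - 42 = (x - 7)*(x - 3)*(x - 2)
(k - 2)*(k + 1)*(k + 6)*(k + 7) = k^4 + 12*k^3 + 27*k^2 - 68*k - 84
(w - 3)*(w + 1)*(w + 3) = w^3 + w^2 - 9*w - 9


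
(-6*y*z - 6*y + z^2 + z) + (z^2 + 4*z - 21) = -6*y*z - 6*y + 2*z^2 + 5*z - 21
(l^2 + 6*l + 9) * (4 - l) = -l^3 - 2*l^2 + 15*l + 36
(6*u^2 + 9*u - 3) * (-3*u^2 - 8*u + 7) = -18*u^4 - 75*u^3 - 21*u^2 + 87*u - 21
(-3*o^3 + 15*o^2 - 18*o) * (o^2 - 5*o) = -3*o^5 + 30*o^4 - 93*o^3 + 90*o^2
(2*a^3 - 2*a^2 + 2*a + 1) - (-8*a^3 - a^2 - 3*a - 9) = 10*a^3 - a^2 + 5*a + 10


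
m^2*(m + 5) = m^3 + 5*m^2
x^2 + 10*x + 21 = (x + 3)*(x + 7)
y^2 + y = y*(y + 1)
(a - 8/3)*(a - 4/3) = a^2 - 4*a + 32/9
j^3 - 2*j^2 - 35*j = j*(j - 7)*(j + 5)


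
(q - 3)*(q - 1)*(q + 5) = q^3 + q^2 - 17*q + 15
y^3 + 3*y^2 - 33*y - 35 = (y - 5)*(y + 1)*(y + 7)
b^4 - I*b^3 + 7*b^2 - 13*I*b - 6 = (b - 2*I)*(b - I)^2*(b + 3*I)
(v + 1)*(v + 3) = v^2 + 4*v + 3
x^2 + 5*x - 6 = (x - 1)*(x + 6)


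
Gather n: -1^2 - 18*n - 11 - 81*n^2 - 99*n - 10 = -81*n^2 - 117*n - 22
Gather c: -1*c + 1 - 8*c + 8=9 - 9*c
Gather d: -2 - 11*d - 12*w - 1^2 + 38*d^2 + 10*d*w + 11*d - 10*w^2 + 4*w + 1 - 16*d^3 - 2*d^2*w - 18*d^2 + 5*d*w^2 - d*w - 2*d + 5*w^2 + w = -16*d^3 + d^2*(20 - 2*w) + d*(5*w^2 + 9*w - 2) - 5*w^2 - 7*w - 2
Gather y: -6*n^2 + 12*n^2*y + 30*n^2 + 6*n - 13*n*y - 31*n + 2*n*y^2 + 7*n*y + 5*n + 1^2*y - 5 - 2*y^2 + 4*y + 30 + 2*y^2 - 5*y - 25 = 24*n^2 + 2*n*y^2 - 20*n + y*(12*n^2 - 6*n)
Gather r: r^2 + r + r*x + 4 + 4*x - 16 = r^2 + r*(x + 1) + 4*x - 12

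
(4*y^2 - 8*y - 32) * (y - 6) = 4*y^3 - 32*y^2 + 16*y + 192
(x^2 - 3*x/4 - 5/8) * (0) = 0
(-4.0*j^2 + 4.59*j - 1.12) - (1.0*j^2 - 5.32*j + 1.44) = -5.0*j^2 + 9.91*j - 2.56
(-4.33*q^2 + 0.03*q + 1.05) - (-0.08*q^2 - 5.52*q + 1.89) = -4.25*q^2 + 5.55*q - 0.84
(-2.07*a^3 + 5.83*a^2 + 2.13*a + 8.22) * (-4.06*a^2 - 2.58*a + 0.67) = 8.4042*a^5 - 18.3292*a^4 - 25.0761*a^3 - 34.9625*a^2 - 19.7805*a + 5.5074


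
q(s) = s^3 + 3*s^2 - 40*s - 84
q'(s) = 3*s^2 + 6*s - 40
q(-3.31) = 45.00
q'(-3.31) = -26.99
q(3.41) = -145.86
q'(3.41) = 15.34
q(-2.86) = 31.55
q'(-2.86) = -32.62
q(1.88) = -141.95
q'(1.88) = -18.12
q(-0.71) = -54.45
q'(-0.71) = -42.75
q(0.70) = -110.19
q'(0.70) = -34.33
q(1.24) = -127.08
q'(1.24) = -27.95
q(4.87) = -92.15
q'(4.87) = 60.37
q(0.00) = -84.00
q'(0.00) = -40.00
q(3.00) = -150.00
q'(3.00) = 5.00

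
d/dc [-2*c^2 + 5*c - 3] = 5 - 4*c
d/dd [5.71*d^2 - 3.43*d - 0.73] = 11.42*d - 3.43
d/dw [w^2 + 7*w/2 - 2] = 2*w + 7/2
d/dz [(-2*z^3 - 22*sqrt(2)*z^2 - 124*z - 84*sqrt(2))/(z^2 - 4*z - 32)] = 2*(-z^4 + 8*z^3 + 44*sqrt(2)*z^2 + 158*z^2 + 788*sqrt(2)*z - 168*sqrt(2) + 1984)/(z^4 - 8*z^3 - 48*z^2 + 256*z + 1024)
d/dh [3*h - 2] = 3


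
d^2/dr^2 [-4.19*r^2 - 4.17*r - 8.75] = -8.38000000000000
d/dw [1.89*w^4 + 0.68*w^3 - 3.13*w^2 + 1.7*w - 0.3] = 7.56*w^3 + 2.04*w^2 - 6.26*w + 1.7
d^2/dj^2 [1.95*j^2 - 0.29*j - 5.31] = 3.90000000000000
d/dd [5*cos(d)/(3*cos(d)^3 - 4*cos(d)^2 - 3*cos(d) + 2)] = 10*(3*cos(d)^3 - 2*cos(d)^2 - 1)*sin(d)/(3*sin(d)^2*cos(d) - 4*sin(d)^2 + 2)^2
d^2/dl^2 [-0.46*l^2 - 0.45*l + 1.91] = -0.920000000000000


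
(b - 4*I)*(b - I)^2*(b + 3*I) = b^4 - 3*I*b^3 + 9*b^2 - 23*I*b - 12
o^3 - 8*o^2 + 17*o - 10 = (o - 5)*(o - 2)*(o - 1)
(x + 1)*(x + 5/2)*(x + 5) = x^3 + 17*x^2/2 + 20*x + 25/2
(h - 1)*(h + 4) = h^2 + 3*h - 4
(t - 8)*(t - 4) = t^2 - 12*t + 32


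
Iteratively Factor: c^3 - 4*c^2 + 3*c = (c - 1)*(c^2 - 3*c) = c*(c - 1)*(c - 3)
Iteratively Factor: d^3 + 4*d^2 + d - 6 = (d + 2)*(d^2 + 2*d - 3) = (d + 2)*(d + 3)*(d - 1)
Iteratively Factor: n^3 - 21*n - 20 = (n - 5)*(n^2 + 5*n + 4) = (n - 5)*(n + 4)*(n + 1)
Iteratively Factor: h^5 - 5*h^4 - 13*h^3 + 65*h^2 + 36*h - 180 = (h + 3)*(h^4 - 8*h^3 + 11*h^2 + 32*h - 60) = (h - 5)*(h + 3)*(h^3 - 3*h^2 - 4*h + 12) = (h - 5)*(h - 3)*(h + 3)*(h^2 - 4) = (h - 5)*(h - 3)*(h - 2)*(h + 3)*(h + 2)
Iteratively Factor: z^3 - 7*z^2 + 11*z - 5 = (z - 5)*(z^2 - 2*z + 1) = (z - 5)*(z - 1)*(z - 1)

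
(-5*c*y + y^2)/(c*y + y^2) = (-5*c + y)/(c + y)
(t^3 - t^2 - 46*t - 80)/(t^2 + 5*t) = t - 6 - 16/t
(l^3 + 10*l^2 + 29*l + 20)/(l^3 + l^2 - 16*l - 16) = (l + 5)/(l - 4)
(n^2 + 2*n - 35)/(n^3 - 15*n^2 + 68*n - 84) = (n^2 + 2*n - 35)/(n^3 - 15*n^2 + 68*n - 84)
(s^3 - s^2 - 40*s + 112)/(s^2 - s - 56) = (s^2 - 8*s + 16)/(s - 8)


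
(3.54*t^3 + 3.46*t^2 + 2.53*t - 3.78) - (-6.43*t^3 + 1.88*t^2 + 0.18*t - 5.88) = 9.97*t^3 + 1.58*t^2 + 2.35*t + 2.1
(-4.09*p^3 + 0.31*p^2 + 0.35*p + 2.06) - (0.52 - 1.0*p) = -4.09*p^3 + 0.31*p^2 + 1.35*p + 1.54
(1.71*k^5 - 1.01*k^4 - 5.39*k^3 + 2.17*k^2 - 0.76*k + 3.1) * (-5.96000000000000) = -10.1916*k^5 + 6.0196*k^4 + 32.1244*k^3 - 12.9332*k^2 + 4.5296*k - 18.476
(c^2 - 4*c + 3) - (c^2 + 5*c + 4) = -9*c - 1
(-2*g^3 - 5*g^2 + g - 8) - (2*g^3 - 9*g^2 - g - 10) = -4*g^3 + 4*g^2 + 2*g + 2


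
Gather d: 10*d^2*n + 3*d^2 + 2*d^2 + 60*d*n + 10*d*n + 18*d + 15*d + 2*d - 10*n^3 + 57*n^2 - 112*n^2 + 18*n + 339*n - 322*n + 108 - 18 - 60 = d^2*(10*n + 5) + d*(70*n + 35) - 10*n^3 - 55*n^2 + 35*n + 30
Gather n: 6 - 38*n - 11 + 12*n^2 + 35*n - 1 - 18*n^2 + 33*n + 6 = -6*n^2 + 30*n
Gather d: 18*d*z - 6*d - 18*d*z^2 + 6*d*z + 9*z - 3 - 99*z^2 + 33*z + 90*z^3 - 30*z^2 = d*(-18*z^2 + 24*z - 6) + 90*z^3 - 129*z^2 + 42*z - 3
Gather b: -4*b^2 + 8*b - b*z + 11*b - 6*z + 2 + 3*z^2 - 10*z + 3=-4*b^2 + b*(19 - z) + 3*z^2 - 16*z + 5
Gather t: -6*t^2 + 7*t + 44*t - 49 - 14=-6*t^2 + 51*t - 63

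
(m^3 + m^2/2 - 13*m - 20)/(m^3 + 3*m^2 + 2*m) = (m^2 - 3*m/2 - 10)/(m*(m + 1))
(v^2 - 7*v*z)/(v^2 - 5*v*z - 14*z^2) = v/(v + 2*z)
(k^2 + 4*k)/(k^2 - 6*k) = (k + 4)/(k - 6)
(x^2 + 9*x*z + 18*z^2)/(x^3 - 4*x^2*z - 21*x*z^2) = (x + 6*z)/(x*(x - 7*z))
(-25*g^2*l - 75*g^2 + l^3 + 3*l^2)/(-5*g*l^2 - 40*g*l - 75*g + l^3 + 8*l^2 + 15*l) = (5*g + l)/(l + 5)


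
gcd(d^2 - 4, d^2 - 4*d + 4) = d - 2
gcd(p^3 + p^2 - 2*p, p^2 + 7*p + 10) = p + 2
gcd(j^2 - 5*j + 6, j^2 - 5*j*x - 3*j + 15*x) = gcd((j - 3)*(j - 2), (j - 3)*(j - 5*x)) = j - 3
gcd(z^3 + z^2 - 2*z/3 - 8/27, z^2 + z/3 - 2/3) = z - 2/3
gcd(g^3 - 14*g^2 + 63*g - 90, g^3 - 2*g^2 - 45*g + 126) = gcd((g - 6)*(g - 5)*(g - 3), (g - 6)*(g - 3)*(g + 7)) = g^2 - 9*g + 18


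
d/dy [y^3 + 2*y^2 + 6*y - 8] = 3*y^2 + 4*y + 6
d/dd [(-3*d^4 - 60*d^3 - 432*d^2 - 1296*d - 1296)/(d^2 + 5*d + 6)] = 3*(-2*d^3 - 27*d^2 - 108*d - 108)/(d^2 + 6*d + 9)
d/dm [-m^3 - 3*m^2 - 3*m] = -3*m^2 - 6*m - 3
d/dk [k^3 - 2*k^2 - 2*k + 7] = 3*k^2 - 4*k - 2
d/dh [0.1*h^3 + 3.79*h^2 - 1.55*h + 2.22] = 0.3*h^2 + 7.58*h - 1.55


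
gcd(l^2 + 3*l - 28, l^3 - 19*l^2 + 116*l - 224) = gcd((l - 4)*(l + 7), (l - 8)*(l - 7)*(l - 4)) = l - 4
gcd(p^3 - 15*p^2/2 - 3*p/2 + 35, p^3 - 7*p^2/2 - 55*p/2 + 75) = p - 5/2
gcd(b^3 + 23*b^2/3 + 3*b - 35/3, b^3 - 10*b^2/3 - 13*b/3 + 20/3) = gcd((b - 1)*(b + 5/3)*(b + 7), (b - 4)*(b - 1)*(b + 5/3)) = b^2 + 2*b/3 - 5/3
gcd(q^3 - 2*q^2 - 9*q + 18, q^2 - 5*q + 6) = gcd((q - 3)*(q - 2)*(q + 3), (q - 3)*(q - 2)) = q^2 - 5*q + 6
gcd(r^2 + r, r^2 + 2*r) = r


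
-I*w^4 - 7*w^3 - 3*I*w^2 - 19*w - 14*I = (w - 7*I)*(w - 2*I)*(w + I)*(-I*w + 1)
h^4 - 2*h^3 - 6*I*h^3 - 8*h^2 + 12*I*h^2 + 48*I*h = h*(h - 4)*(h + 2)*(h - 6*I)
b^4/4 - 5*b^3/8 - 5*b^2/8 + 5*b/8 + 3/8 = (b/2 + 1/4)*(b/2 + 1/2)*(b - 3)*(b - 1)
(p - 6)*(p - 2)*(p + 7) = p^3 - p^2 - 44*p + 84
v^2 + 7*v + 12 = (v + 3)*(v + 4)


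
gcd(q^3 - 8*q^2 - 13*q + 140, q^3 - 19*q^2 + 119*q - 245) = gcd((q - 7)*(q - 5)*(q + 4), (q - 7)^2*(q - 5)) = q^2 - 12*q + 35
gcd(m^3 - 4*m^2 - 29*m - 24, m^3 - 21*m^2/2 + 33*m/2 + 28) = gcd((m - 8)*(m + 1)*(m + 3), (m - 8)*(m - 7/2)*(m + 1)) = m^2 - 7*m - 8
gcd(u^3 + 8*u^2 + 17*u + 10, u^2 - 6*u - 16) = u + 2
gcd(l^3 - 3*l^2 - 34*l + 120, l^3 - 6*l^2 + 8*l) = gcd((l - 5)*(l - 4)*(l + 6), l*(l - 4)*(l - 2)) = l - 4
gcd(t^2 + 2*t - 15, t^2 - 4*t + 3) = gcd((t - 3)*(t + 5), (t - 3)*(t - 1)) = t - 3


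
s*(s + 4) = s^2 + 4*s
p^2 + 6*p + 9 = (p + 3)^2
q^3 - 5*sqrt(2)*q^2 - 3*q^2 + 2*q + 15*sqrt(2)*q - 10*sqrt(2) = (q - 2)*(q - 1)*(q - 5*sqrt(2))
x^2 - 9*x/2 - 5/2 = (x - 5)*(x + 1/2)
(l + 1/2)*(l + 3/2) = l^2 + 2*l + 3/4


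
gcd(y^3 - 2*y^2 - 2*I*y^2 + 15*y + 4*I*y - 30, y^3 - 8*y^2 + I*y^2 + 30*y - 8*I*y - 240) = y - 5*I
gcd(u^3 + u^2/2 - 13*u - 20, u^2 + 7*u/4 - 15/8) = u + 5/2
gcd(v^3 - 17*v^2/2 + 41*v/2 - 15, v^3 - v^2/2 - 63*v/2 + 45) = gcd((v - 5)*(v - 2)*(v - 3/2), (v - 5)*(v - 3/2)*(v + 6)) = v^2 - 13*v/2 + 15/2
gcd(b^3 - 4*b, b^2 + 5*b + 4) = 1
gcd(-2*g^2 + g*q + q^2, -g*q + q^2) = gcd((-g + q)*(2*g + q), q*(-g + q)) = -g + q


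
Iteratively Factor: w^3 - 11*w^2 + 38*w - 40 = (w - 4)*(w^2 - 7*w + 10) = (w - 4)*(w - 2)*(w - 5)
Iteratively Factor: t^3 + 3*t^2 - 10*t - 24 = (t + 4)*(t^2 - t - 6) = (t + 2)*(t + 4)*(t - 3)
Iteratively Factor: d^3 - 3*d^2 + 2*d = (d - 1)*(d^2 - 2*d) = (d - 2)*(d - 1)*(d)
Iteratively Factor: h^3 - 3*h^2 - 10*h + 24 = (h + 3)*(h^2 - 6*h + 8) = (h - 2)*(h + 3)*(h - 4)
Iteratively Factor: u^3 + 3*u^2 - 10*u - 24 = (u - 3)*(u^2 + 6*u + 8) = (u - 3)*(u + 4)*(u + 2)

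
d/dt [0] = 0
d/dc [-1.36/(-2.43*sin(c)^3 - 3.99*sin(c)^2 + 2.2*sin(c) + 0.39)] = (-9.9144*sin(c)^2 - 10.8528*sin(c) + 2.992)*cos(c)/(2.43*sin(c)^3 + 3.99*sin(c)^2 - 2.2*sin(c) - 0.39)^2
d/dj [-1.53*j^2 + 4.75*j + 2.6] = 4.75 - 3.06*j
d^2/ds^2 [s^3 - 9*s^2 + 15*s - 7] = 6*s - 18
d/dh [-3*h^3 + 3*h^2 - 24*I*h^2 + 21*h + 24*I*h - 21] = -9*h^2 + h*(6 - 48*I) + 21 + 24*I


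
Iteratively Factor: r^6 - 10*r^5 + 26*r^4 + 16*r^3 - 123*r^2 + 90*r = (r + 2)*(r^5 - 12*r^4 + 50*r^3 - 84*r^2 + 45*r) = r*(r + 2)*(r^4 - 12*r^3 + 50*r^2 - 84*r + 45) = r*(r - 3)*(r + 2)*(r^3 - 9*r^2 + 23*r - 15) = r*(r - 3)^2*(r + 2)*(r^2 - 6*r + 5) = r*(r - 3)^2*(r - 1)*(r + 2)*(r - 5)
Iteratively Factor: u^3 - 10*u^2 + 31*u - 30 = (u - 2)*(u^2 - 8*u + 15) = (u - 3)*(u - 2)*(u - 5)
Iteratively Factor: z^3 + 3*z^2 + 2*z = (z)*(z^2 + 3*z + 2) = z*(z + 1)*(z + 2)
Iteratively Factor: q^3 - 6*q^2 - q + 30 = (q + 2)*(q^2 - 8*q + 15) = (q - 5)*(q + 2)*(q - 3)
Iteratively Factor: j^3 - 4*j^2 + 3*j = (j - 3)*(j^2 - j) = j*(j - 3)*(j - 1)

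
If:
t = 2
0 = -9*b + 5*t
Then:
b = 10/9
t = 2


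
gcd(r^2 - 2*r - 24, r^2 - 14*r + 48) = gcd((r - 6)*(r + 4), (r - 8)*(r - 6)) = r - 6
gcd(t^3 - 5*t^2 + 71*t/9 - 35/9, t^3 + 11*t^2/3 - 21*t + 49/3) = t^2 - 10*t/3 + 7/3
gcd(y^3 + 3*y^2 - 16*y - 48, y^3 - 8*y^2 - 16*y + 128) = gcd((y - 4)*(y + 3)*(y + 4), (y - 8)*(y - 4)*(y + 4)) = y^2 - 16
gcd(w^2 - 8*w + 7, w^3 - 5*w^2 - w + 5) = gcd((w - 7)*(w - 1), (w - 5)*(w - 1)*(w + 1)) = w - 1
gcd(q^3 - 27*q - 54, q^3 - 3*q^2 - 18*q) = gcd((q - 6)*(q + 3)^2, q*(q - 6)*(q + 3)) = q^2 - 3*q - 18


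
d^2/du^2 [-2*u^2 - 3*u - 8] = -4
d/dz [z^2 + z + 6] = 2*z + 1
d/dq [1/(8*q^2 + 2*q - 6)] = (-8*q - 1)/(2*(4*q^2 + q - 3)^2)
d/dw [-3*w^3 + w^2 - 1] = w*(2 - 9*w)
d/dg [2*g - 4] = 2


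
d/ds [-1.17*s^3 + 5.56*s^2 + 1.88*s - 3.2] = -3.51*s^2 + 11.12*s + 1.88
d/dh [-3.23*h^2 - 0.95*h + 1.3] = -6.46*h - 0.95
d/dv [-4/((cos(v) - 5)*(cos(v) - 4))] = 4*(9 - 2*cos(v))*sin(v)/((cos(v) - 5)^2*(cos(v) - 4)^2)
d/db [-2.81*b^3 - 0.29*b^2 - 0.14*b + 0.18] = -8.43*b^2 - 0.58*b - 0.14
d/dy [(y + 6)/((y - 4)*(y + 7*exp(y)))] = (-(y - 4)*(y + 6)*(7*exp(y) + 1) + (y - 4)*(y + 7*exp(y)) - (y + 6)*(y + 7*exp(y)))/((y - 4)^2*(y + 7*exp(y))^2)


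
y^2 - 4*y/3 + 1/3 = (y - 1)*(y - 1/3)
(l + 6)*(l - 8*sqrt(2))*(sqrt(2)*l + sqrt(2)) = sqrt(2)*l^3 - 16*l^2 + 7*sqrt(2)*l^2 - 112*l + 6*sqrt(2)*l - 96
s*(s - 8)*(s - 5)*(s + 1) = s^4 - 12*s^3 + 27*s^2 + 40*s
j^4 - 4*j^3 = j^3*(j - 4)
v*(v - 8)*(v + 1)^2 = v^4 - 6*v^3 - 15*v^2 - 8*v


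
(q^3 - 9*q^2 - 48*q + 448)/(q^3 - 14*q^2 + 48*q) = (q^2 - q - 56)/(q*(q - 6))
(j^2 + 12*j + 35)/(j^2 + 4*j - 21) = (j + 5)/(j - 3)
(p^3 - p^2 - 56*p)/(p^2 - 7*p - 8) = p*(p + 7)/(p + 1)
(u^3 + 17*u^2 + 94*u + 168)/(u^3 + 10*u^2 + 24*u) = (u + 7)/u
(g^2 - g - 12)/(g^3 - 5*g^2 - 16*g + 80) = (g + 3)/(g^2 - g - 20)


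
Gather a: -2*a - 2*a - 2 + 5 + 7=10 - 4*a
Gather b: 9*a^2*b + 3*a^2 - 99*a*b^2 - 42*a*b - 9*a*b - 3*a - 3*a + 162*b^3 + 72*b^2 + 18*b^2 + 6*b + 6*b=3*a^2 - 6*a + 162*b^3 + b^2*(90 - 99*a) + b*(9*a^2 - 51*a + 12)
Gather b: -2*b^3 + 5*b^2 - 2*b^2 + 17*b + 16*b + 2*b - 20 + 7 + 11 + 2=-2*b^3 + 3*b^2 + 35*b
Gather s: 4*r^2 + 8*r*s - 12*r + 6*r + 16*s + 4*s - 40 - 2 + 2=4*r^2 - 6*r + s*(8*r + 20) - 40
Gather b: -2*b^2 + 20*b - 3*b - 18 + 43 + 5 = -2*b^2 + 17*b + 30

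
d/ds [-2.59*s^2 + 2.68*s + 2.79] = 2.68 - 5.18*s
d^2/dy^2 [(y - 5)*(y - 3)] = 2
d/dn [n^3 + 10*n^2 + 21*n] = 3*n^2 + 20*n + 21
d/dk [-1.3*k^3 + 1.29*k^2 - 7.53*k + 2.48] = -3.9*k^2 + 2.58*k - 7.53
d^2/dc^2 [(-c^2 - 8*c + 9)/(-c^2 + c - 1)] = 6*(3*c^3 - 10*c^2 + c + 3)/(c^6 - 3*c^5 + 6*c^4 - 7*c^3 + 6*c^2 - 3*c + 1)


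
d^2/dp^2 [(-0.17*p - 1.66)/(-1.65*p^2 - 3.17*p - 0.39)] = ((0.17*p + 1.66)*(3.3*p + 3.17)*(6.6*p + 6.34) - (1.683*p + 6.5558)*(1.65*p^2 + 3.17*p + 0.39))/(1.65*p^2 + 3.17*p + 0.39)^3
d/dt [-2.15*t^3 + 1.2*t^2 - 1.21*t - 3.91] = -6.45*t^2 + 2.4*t - 1.21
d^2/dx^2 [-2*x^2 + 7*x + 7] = -4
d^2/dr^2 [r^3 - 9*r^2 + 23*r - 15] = 6*r - 18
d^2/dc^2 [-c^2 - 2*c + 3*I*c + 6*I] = -2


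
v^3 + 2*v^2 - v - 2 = (v - 1)*(v + 1)*(v + 2)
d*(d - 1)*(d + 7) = d^3 + 6*d^2 - 7*d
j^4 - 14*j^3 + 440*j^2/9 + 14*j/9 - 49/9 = (j - 7)^2*(j - 1/3)*(j + 1/3)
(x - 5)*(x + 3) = x^2 - 2*x - 15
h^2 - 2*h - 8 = (h - 4)*(h + 2)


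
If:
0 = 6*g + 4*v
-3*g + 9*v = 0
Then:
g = 0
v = 0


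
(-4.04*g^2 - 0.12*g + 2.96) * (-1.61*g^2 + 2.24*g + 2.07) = 6.5044*g^4 - 8.8564*g^3 - 13.3972*g^2 + 6.382*g + 6.1272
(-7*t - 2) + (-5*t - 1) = -12*t - 3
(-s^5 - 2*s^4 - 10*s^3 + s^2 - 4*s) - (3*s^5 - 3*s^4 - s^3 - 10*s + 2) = -4*s^5 + s^4 - 9*s^3 + s^2 + 6*s - 2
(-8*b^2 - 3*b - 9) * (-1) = 8*b^2 + 3*b + 9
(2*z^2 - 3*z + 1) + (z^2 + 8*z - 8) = 3*z^2 + 5*z - 7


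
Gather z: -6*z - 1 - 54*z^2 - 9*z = -54*z^2 - 15*z - 1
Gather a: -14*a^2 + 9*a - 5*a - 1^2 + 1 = -14*a^2 + 4*a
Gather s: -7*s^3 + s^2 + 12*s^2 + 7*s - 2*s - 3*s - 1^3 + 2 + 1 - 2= -7*s^3 + 13*s^2 + 2*s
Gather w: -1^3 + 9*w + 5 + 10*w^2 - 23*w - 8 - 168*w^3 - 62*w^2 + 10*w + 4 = -168*w^3 - 52*w^2 - 4*w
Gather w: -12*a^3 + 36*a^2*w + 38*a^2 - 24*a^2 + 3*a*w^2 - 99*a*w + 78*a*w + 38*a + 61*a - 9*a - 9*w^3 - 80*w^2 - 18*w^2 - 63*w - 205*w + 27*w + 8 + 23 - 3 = -12*a^3 + 14*a^2 + 90*a - 9*w^3 + w^2*(3*a - 98) + w*(36*a^2 - 21*a - 241) + 28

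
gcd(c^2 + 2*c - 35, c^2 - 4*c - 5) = c - 5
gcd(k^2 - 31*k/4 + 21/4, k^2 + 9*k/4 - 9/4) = k - 3/4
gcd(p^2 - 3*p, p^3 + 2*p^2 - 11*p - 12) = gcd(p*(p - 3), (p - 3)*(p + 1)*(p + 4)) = p - 3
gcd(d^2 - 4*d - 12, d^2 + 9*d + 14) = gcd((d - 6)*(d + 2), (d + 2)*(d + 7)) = d + 2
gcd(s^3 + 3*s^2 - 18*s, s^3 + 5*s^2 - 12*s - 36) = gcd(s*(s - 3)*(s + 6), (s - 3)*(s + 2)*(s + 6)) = s^2 + 3*s - 18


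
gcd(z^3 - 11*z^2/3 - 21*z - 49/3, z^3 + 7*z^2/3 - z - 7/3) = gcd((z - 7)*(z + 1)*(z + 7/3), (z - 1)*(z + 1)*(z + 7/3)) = z^2 + 10*z/3 + 7/3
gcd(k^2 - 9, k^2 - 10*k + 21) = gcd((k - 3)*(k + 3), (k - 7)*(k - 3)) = k - 3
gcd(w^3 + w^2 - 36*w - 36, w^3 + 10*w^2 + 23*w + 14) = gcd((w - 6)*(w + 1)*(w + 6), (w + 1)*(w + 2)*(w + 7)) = w + 1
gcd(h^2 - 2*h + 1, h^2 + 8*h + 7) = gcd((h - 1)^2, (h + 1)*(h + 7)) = 1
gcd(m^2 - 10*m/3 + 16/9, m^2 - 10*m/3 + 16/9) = m^2 - 10*m/3 + 16/9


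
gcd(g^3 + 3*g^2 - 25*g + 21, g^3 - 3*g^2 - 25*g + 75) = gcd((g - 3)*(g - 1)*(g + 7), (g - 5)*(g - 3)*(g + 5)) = g - 3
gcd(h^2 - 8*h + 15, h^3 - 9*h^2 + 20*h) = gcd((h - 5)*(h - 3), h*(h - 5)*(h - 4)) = h - 5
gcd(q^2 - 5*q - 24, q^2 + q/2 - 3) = 1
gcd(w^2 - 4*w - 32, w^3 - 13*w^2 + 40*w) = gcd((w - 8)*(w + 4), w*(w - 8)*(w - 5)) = w - 8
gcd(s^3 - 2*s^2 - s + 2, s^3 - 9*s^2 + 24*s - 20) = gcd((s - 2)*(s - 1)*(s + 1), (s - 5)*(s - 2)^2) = s - 2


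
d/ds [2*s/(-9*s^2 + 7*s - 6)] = 6*(3*s^2 - 2)/(81*s^4 - 126*s^3 + 157*s^2 - 84*s + 36)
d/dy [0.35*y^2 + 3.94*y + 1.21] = 0.7*y + 3.94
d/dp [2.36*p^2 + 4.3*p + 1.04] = 4.72*p + 4.3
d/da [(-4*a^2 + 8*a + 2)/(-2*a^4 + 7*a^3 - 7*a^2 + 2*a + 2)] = 2*(-8*a^5 + 38*a^4 - 48*a^3 + 3*a^2 + 6*a + 6)/(4*a^8 - 28*a^7 + 77*a^6 - 106*a^5 + 69*a^4 - 24*a^2 + 8*a + 4)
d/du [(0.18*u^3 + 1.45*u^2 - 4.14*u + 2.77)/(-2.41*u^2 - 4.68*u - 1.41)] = (-0.4338*u^4 - 1.6848*u^3 - 17.5248*u^2 + 9.2624*u + 18.801)/(5.8081*u^4 + 22.5576*u^3 + 28.6986*u^2 + 13.1976*u + 1.9881)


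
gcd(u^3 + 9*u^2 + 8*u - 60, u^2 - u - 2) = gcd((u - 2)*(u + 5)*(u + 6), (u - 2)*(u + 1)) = u - 2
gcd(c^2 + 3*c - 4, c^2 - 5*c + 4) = c - 1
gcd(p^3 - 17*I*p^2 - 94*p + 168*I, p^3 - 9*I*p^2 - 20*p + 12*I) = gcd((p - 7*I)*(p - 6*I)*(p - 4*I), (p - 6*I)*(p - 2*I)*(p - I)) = p - 6*I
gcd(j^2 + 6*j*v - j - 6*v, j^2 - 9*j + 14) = 1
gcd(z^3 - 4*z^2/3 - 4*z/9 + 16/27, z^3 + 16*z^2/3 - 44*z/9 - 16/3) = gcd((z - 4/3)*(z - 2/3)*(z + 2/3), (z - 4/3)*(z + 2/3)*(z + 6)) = z^2 - 2*z/3 - 8/9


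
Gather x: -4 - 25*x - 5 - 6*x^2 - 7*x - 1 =-6*x^2 - 32*x - 10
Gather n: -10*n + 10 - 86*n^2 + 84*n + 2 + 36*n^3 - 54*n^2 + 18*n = 36*n^3 - 140*n^2 + 92*n + 12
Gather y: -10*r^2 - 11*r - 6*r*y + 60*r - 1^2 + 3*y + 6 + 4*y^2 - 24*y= -10*r^2 + 49*r + 4*y^2 + y*(-6*r - 21) + 5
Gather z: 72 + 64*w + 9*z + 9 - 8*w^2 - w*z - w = -8*w^2 + 63*w + z*(9 - w) + 81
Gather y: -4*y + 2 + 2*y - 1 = 1 - 2*y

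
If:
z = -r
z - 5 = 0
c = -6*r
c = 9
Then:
No Solution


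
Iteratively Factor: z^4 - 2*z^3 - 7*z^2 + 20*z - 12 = (z + 3)*(z^3 - 5*z^2 + 8*z - 4) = (z - 2)*(z + 3)*(z^2 - 3*z + 2) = (z - 2)^2*(z + 3)*(z - 1)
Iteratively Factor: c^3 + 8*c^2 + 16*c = (c + 4)*(c^2 + 4*c) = (c + 4)^2*(c)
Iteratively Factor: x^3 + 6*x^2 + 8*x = (x + 4)*(x^2 + 2*x) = (x + 2)*(x + 4)*(x)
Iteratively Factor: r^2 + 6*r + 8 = (r + 4)*(r + 2)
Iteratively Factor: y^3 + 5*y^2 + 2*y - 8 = (y + 4)*(y^2 + y - 2) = (y - 1)*(y + 4)*(y + 2)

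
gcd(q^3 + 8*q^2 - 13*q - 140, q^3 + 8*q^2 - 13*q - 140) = q^3 + 8*q^2 - 13*q - 140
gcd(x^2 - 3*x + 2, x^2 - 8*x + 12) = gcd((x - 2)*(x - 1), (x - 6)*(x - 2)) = x - 2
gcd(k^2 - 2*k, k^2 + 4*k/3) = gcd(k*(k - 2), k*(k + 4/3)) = k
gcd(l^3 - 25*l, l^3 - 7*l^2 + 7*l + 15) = l - 5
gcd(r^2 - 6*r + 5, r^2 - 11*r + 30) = r - 5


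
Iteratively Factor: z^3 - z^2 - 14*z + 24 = (z - 3)*(z^2 + 2*z - 8) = (z - 3)*(z - 2)*(z + 4)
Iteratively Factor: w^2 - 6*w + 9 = (w - 3)*(w - 3)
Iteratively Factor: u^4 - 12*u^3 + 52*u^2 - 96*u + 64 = (u - 2)*(u^3 - 10*u^2 + 32*u - 32) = (u - 4)*(u - 2)*(u^2 - 6*u + 8) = (u - 4)^2*(u - 2)*(u - 2)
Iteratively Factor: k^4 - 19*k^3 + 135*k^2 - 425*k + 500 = (k - 5)*(k^3 - 14*k^2 + 65*k - 100) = (k - 5)^2*(k^2 - 9*k + 20) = (k - 5)^3*(k - 4)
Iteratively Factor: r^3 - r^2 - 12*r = (r - 4)*(r^2 + 3*r) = (r - 4)*(r + 3)*(r)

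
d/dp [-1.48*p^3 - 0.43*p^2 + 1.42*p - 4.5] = -4.44*p^2 - 0.86*p + 1.42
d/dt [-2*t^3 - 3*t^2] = 6*t*(-t - 1)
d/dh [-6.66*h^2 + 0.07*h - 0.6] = 0.07 - 13.32*h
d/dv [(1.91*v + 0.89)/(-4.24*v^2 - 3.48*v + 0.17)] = (8.0984*v^2 + 7.5472*v + 3.4219)/(17.9776*v^4 + 29.5104*v^3 + 10.6688*v^2 - 1.1832*v + 0.0289)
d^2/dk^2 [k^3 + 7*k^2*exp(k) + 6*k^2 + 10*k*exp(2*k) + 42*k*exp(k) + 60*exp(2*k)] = 7*k^2*exp(k) + 40*k*exp(2*k) + 70*k*exp(k) + 6*k + 280*exp(2*k) + 98*exp(k) + 12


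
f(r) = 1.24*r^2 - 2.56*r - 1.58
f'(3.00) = 4.88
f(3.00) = 1.90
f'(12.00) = 27.20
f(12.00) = 146.26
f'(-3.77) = -11.91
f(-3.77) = 25.70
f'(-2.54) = -8.86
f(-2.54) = 12.92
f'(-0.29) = -3.28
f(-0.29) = -0.73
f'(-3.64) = -11.59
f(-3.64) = 24.17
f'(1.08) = 0.12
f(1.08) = -2.90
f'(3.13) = 5.20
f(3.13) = 2.56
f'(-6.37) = -18.36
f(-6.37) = 65.04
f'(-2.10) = -7.77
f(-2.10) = 9.26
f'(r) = 2.48*r - 2.56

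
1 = 1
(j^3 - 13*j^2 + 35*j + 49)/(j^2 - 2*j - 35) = (j^2 - 6*j - 7)/(j + 5)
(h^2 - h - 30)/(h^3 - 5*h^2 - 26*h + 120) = 1/(h - 4)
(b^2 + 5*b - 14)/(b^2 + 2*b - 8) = (b + 7)/(b + 4)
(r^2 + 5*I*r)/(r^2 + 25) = r/(r - 5*I)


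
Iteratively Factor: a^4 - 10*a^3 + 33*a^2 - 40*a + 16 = (a - 1)*(a^3 - 9*a^2 + 24*a - 16) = (a - 1)^2*(a^2 - 8*a + 16) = (a - 4)*(a - 1)^2*(a - 4)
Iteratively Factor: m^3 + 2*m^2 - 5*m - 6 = (m + 3)*(m^2 - m - 2) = (m + 1)*(m + 3)*(m - 2)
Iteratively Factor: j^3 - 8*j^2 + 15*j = (j - 5)*(j^2 - 3*j) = j*(j - 5)*(j - 3)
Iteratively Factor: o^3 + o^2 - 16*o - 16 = (o + 1)*(o^2 - 16) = (o - 4)*(o + 1)*(o + 4)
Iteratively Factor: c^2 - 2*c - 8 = (c + 2)*(c - 4)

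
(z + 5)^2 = z^2 + 10*z + 25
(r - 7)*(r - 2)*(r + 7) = r^3 - 2*r^2 - 49*r + 98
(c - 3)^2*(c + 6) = c^3 - 27*c + 54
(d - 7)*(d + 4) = d^2 - 3*d - 28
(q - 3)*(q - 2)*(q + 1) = q^3 - 4*q^2 + q + 6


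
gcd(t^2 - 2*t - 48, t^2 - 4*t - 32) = t - 8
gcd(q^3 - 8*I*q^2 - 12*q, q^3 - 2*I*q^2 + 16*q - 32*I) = q - 2*I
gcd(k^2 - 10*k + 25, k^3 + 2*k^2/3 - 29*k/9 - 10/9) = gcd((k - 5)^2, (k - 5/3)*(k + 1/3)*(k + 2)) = 1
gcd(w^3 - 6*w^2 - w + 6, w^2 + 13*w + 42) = 1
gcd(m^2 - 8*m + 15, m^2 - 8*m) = 1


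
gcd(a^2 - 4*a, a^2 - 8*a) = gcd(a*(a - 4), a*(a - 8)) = a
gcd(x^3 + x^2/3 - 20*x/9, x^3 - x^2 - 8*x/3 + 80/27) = x^2 + x/3 - 20/9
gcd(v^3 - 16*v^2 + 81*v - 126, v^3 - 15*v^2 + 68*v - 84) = v^2 - 13*v + 42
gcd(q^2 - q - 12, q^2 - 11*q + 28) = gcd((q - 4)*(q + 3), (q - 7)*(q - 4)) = q - 4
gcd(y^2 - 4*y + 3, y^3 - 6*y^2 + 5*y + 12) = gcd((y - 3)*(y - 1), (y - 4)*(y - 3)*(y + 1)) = y - 3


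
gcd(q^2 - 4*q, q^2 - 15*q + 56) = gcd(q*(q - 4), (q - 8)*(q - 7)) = 1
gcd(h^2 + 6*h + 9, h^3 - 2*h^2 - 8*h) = 1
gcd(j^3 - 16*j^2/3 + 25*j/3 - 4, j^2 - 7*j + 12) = j - 3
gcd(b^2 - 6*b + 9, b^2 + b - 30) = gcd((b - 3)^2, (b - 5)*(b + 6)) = 1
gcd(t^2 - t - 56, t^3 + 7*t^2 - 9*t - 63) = t + 7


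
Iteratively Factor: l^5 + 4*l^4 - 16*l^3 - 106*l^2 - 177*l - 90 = (l + 3)*(l^4 + l^3 - 19*l^2 - 49*l - 30) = (l + 1)*(l + 3)*(l^3 - 19*l - 30) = (l - 5)*(l + 1)*(l + 3)*(l^2 + 5*l + 6) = (l - 5)*(l + 1)*(l + 3)^2*(l + 2)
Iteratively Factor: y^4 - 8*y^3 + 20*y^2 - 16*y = (y - 4)*(y^3 - 4*y^2 + 4*y) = (y - 4)*(y - 2)*(y^2 - 2*y) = (y - 4)*(y - 2)^2*(y)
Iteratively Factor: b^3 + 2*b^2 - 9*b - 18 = (b + 3)*(b^2 - b - 6) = (b - 3)*(b + 3)*(b + 2)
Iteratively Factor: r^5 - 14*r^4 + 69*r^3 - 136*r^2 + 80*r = (r)*(r^4 - 14*r^3 + 69*r^2 - 136*r + 80) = r*(r - 1)*(r^3 - 13*r^2 + 56*r - 80) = r*(r - 4)*(r - 1)*(r^2 - 9*r + 20) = r*(r - 5)*(r - 4)*(r - 1)*(r - 4)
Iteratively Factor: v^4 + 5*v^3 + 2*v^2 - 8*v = (v + 2)*(v^3 + 3*v^2 - 4*v) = (v + 2)*(v + 4)*(v^2 - v) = (v - 1)*(v + 2)*(v + 4)*(v)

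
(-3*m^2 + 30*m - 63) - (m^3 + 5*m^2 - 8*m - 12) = -m^3 - 8*m^2 + 38*m - 51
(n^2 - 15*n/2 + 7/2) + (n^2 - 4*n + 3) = 2*n^2 - 23*n/2 + 13/2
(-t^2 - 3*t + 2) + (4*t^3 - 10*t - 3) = 4*t^3 - t^2 - 13*t - 1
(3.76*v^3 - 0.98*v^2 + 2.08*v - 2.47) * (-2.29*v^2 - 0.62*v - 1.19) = -8.6104*v^5 - 0.0869999999999997*v^4 - 8.63*v^3 + 5.5329*v^2 - 0.9438*v + 2.9393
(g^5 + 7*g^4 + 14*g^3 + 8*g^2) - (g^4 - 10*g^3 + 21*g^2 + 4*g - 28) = g^5 + 6*g^4 + 24*g^3 - 13*g^2 - 4*g + 28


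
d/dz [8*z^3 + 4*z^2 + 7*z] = 24*z^2 + 8*z + 7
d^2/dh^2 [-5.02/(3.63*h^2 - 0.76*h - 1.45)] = (-132.296076*h^2 + 27.698352*h + 5.02*(7.26*h - 0.76)*(14.52*h - 1.52) + 52.84554)/(-3.63*h^2 + 0.76*h + 1.45)^3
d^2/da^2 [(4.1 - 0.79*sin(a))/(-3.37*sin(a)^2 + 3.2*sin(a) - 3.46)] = (-8.971951*sin(a)^5 + 177.7338*sin(a)^4 - 59.42995*sin(a)^3 - 437.3699*sin(a)^2 + 245.954688*sin(a) + 29.1394)/(38.272753*sin(a)^6 - 109.02624*sin(a)^5 + 221.411022*sin(a)^4 - 256.64384*sin(a)^3 + 227.324076*sin(a)^2 - 114.92736*sin(a) + 41.421736)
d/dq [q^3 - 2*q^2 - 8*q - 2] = 3*q^2 - 4*q - 8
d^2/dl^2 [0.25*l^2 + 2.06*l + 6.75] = 0.500000000000000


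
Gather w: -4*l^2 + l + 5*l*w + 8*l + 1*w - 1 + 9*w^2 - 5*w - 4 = -4*l^2 + 9*l + 9*w^2 + w*(5*l - 4) - 5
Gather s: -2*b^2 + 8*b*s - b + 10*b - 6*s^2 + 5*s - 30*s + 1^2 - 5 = -2*b^2 + 9*b - 6*s^2 + s*(8*b - 25) - 4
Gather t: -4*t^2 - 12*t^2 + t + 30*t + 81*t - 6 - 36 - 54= -16*t^2 + 112*t - 96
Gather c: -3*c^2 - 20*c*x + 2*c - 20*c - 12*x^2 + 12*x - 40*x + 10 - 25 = -3*c^2 + c*(-20*x - 18) - 12*x^2 - 28*x - 15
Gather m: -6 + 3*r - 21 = 3*r - 27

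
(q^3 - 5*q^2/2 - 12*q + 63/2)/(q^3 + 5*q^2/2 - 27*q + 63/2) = (2*q^2 + q - 21)/(2*q^2 + 11*q - 21)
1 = 1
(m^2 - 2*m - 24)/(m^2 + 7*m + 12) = (m - 6)/(m + 3)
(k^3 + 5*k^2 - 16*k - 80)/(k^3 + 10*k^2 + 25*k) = (k^2 - 16)/(k*(k + 5))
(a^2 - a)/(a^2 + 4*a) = (a - 1)/(a + 4)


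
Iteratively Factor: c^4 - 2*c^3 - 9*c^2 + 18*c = (c - 3)*(c^3 + c^2 - 6*c) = (c - 3)*(c + 3)*(c^2 - 2*c) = (c - 3)*(c - 2)*(c + 3)*(c)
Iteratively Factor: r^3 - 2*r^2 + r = (r - 1)*(r^2 - r) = (r - 1)^2*(r)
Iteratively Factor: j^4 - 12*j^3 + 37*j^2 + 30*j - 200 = (j - 5)*(j^3 - 7*j^2 + 2*j + 40) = (j - 5)*(j + 2)*(j^2 - 9*j + 20) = (j - 5)^2*(j + 2)*(j - 4)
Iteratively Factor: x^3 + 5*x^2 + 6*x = (x + 2)*(x^2 + 3*x) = x*(x + 2)*(x + 3)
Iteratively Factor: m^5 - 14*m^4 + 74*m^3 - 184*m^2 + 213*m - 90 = (m - 5)*(m^4 - 9*m^3 + 29*m^2 - 39*m + 18) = (m - 5)*(m - 3)*(m^3 - 6*m^2 + 11*m - 6) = (m - 5)*(m - 3)*(m - 2)*(m^2 - 4*m + 3) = (m - 5)*(m - 3)^2*(m - 2)*(m - 1)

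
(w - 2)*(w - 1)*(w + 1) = w^3 - 2*w^2 - w + 2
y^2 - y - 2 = (y - 2)*(y + 1)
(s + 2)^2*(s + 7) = s^3 + 11*s^2 + 32*s + 28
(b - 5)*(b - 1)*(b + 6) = b^3 - 31*b + 30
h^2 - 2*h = h*(h - 2)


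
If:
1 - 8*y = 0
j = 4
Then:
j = 4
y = 1/8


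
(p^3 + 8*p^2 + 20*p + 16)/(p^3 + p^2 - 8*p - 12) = (p + 4)/(p - 3)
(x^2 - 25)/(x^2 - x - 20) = (x + 5)/(x + 4)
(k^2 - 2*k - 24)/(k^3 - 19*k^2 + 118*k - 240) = (k + 4)/(k^2 - 13*k + 40)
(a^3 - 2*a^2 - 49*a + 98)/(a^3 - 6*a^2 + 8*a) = (a^2 - 49)/(a*(a - 4))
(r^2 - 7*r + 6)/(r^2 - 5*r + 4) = (r - 6)/(r - 4)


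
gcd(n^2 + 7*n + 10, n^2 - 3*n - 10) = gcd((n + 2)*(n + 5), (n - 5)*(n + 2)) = n + 2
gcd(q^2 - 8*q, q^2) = q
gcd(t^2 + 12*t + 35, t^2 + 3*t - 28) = t + 7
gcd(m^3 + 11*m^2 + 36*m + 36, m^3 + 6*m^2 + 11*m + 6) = m^2 + 5*m + 6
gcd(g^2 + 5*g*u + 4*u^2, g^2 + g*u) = g + u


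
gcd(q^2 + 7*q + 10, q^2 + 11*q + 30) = q + 5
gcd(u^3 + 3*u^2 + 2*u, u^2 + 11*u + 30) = 1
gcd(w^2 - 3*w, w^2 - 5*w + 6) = w - 3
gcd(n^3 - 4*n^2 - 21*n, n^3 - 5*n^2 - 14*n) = n^2 - 7*n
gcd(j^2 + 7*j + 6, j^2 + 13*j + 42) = j + 6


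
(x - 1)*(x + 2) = x^2 + x - 2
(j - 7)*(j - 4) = j^2 - 11*j + 28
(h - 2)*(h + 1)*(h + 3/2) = h^3 + h^2/2 - 7*h/2 - 3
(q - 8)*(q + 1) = q^2 - 7*q - 8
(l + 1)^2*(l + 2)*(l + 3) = l^4 + 7*l^3 + 17*l^2 + 17*l + 6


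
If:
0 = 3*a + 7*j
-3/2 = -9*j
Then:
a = -7/18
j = 1/6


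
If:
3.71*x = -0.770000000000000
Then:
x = -0.21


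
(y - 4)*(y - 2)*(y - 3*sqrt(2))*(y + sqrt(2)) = y^4 - 6*y^3 - 2*sqrt(2)*y^3 + 2*y^2 + 12*sqrt(2)*y^2 - 16*sqrt(2)*y + 36*y - 48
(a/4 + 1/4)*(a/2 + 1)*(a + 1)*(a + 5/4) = a^4/8 + 21*a^3/32 + 5*a^2/4 + 33*a/32 + 5/16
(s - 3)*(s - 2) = s^2 - 5*s + 6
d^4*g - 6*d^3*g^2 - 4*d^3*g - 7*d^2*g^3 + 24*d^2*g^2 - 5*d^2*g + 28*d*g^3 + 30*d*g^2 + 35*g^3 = (d - 5)*(d - 7*g)*(d + g)*(d*g + g)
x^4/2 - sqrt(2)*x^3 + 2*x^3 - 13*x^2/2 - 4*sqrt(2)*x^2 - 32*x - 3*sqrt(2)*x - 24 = (x/2 + sqrt(2))*(x + 1)*(x + 3)*(x - 4*sqrt(2))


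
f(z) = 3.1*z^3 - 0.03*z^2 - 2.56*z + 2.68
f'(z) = 9.3*z^2 - 0.06*z - 2.56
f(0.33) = 1.94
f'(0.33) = -1.57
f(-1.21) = 0.24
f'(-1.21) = 11.13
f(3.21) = 96.69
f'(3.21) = 93.08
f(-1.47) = -3.47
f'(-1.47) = 17.62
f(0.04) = 2.58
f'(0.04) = -2.55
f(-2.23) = -26.14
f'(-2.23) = 43.82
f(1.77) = 15.25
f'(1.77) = 26.47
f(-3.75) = -151.62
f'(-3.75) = 128.45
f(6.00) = 655.84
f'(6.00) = 331.88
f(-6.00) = -652.64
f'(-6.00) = 332.60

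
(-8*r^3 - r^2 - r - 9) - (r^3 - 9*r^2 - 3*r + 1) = -9*r^3 + 8*r^2 + 2*r - 10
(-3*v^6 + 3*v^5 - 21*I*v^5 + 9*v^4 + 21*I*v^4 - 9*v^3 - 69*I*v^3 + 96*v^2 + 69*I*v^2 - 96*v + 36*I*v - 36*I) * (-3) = 9*v^6 - 9*v^5 + 63*I*v^5 - 27*v^4 - 63*I*v^4 + 27*v^3 + 207*I*v^3 - 288*v^2 - 207*I*v^2 + 288*v - 108*I*v + 108*I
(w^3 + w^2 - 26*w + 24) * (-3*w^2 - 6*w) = -3*w^5 - 9*w^4 + 72*w^3 + 84*w^2 - 144*w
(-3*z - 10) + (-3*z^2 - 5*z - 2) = -3*z^2 - 8*z - 12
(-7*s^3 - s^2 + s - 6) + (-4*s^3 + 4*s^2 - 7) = -11*s^3 + 3*s^2 + s - 13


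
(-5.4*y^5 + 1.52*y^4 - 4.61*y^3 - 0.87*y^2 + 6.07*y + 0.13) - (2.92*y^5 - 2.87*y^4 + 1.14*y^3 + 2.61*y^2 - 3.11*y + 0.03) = -8.32*y^5 + 4.39*y^4 - 5.75*y^3 - 3.48*y^2 + 9.18*y + 0.1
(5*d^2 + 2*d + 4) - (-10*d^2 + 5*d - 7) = 15*d^2 - 3*d + 11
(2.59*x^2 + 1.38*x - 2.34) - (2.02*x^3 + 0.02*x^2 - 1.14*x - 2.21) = -2.02*x^3 + 2.57*x^2 + 2.52*x - 0.13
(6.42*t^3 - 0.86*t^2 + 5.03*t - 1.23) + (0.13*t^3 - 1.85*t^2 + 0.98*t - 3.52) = 6.55*t^3 - 2.71*t^2 + 6.01*t - 4.75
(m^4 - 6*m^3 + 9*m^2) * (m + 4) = m^5 - 2*m^4 - 15*m^3 + 36*m^2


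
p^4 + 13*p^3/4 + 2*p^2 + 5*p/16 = p*(p + 1/4)*(p + 1/2)*(p + 5/2)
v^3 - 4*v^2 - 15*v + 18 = (v - 6)*(v - 1)*(v + 3)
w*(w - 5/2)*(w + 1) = w^3 - 3*w^2/2 - 5*w/2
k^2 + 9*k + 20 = (k + 4)*(k + 5)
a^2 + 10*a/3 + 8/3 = (a + 4/3)*(a + 2)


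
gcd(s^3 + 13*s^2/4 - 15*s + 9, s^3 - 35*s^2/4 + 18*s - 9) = s^2 - 11*s/4 + 3/2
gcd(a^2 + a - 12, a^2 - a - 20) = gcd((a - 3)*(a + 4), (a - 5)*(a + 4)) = a + 4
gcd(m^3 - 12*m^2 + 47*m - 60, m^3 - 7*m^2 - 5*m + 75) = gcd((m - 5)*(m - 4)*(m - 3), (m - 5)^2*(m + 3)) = m - 5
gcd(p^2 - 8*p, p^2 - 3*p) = p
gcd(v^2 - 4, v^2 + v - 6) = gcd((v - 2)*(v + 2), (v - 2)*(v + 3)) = v - 2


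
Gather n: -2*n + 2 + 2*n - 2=0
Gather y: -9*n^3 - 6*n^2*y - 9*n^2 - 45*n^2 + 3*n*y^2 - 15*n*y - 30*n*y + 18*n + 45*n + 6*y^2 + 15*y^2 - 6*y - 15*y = -9*n^3 - 54*n^2 + 63*n + y^2*(3*n + 21) + y*(-6*n^2 - 45*n - 21)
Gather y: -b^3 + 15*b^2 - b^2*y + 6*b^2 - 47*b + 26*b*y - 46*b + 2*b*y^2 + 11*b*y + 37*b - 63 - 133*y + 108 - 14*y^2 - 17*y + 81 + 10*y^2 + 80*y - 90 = -b^3 + 21*b^2 - 56*b + y^2*(2*b - 4) + y*(-b^2 + 37*b - 70) + 36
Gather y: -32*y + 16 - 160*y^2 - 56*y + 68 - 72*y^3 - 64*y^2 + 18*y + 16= -72*y^3 - 224*y^2 - 70*y + 100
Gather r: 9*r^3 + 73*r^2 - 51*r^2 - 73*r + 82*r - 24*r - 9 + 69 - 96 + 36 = 9*r^3 + 22*r^2 - 15*r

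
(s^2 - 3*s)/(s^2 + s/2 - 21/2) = 2*s/(2*s + 7)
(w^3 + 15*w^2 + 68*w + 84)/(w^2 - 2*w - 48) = (w^2 + 9*w + 14)/(w - 8)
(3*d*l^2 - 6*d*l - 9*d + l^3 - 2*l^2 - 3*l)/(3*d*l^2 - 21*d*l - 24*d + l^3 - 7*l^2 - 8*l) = (l - 3)/(l - 8)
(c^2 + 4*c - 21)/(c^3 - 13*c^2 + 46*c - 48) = (c + 7)/(c^2 - 10*c + 16)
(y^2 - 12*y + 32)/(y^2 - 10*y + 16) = (y - 4)/(y - 2)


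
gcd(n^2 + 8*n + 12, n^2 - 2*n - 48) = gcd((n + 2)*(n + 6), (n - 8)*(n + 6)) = n + 6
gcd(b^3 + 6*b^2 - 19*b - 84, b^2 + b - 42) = b + 7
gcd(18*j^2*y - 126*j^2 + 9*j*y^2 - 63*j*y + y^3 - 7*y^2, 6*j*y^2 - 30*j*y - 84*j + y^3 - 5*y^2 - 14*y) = 6*j*y - 42*j + y^2 - 7*y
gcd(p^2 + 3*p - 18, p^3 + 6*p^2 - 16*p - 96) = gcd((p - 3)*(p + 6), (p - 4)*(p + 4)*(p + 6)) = p + 6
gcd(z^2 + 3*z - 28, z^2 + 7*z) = z + 7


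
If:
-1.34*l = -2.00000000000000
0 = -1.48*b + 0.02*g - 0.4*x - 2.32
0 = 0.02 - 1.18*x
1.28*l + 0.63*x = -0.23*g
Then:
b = -1.69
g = -8.35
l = 1.49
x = 0.02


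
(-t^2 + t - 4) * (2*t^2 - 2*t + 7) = -2*t^4 + 4*t^3 - 17*t^2 + 15*t - 28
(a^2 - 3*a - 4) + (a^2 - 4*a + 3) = 2*a^2 - 7*a - 1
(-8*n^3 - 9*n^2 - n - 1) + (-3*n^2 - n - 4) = -8*n^3 - 12*n^2 - 2*n - 5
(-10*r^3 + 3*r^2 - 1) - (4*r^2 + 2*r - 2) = -10*r^3 - r^2 - 2*r + 1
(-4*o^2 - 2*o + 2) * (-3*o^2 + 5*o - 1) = 12*o^4 - 14*o^3 - 12*o^2 + 12*o - 2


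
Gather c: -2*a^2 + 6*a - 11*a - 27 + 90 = -2*a^2 - 5*a + 63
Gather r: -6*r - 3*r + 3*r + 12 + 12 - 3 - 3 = 18 - 6*r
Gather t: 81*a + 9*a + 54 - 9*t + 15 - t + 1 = 90*a - 10*t + 70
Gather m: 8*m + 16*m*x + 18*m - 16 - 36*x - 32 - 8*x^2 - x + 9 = m*(16*x + 26) - 8*x^2 - 37*x - 39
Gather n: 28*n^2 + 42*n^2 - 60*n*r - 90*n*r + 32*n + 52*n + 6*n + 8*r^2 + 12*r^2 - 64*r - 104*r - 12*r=70*n^2 + n*(90 - 150*r) + 20*r^2 - 180*r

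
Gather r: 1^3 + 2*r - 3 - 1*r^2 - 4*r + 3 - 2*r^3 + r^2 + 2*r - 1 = -2*r^3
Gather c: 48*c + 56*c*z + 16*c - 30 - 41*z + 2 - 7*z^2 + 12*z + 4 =c*(56*z + 64) - 7*z^2 - 29*z - 24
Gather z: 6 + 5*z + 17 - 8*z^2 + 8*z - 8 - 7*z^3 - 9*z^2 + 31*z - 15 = -7*z^3 - 17*z^2 + 44*z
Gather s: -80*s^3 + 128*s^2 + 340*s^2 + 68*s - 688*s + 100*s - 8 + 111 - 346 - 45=-80*s^3 + 468*s^2 - 520*s - 288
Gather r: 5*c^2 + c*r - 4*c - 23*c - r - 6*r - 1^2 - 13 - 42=5*c^2 - 27*c + r*(c - 7) - 56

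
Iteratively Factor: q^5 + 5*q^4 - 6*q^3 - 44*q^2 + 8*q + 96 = (q + 2)*(q^4 + 3*q^3 - 12*q^2 - 20*q + 48) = (q - 2)*(q + 2)*(q^3 + 5*q^2 - 2*q - 24) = (q - 2)*(q + 2)*(q + 4)*(q^2 + q - 6) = (q - 2)*(q + 2)*(q + 3)*(q + 4)*(q - 2)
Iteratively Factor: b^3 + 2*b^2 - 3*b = (b - 1)*(b^2 + 3*b) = b*(b - 1)*(b + 3)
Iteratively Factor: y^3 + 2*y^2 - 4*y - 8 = (y + 2)*(y^2 - 4) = (y + 2)^2*(y - 2)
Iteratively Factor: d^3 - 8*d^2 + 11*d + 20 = (d - 5)*(d^2 - 3*d - 4) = (d - 5)*(d + 1)*(d - 4)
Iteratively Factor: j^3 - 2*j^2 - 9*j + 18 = (j - 3)*(j^2 + j - 6) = (j - 3)*(j + 3)*(j - 2)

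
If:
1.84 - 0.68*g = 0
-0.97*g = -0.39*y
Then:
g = 2.71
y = 6.73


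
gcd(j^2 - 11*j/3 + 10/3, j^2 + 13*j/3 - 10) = j - 5/3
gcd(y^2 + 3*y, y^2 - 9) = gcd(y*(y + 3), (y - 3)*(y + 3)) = y + 3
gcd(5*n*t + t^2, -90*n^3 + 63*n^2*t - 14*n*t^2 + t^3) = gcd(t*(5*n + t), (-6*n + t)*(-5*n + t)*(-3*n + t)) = 1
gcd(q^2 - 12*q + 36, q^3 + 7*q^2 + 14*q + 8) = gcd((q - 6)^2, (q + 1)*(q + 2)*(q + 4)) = 1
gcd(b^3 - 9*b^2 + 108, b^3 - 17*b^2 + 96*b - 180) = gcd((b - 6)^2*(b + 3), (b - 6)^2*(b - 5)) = b^2 - 12*b + 36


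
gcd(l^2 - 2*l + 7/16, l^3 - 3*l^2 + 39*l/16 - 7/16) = l^2 - 2*l + 7/16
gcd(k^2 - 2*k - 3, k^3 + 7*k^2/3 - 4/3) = k + 1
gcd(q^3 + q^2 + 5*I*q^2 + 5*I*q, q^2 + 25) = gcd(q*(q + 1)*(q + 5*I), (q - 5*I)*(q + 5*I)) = q + 5*I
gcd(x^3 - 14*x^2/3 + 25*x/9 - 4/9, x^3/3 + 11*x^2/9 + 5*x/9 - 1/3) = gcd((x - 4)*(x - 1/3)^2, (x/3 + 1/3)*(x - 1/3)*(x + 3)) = x - 1/3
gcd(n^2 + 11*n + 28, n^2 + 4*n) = n + 4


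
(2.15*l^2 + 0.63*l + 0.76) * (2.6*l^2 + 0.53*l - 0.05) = 5.59*l^4 + 2.7775*l^3 + 2.2024*l^2 + 0.3713*l - 0.038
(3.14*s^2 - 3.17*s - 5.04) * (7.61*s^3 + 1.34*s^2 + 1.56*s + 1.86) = 23.8954*s^5 - 19.9161*s^4 - 37.7038*s^3 - 5.8584*s^2 - 13.7586*s - 9.3744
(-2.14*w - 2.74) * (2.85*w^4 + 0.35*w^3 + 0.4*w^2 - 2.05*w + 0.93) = -6.099*w^5 - 8.558*w^4 - 1.815*w^3 + 3.291*w^2 + 3.6268*w - 2.5482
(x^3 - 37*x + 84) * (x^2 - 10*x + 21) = x^5 - 10*x^4 - 16*x^3 + 454*x^2 - 1617*x + 1764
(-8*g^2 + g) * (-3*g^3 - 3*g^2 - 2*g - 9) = 24*g^5 + 21*g^4 + 13*g^3 + 70*g^2 - 9*g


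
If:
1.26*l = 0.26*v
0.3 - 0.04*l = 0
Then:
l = 7.50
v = 36.35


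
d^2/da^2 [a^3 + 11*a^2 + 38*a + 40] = 6*a + 22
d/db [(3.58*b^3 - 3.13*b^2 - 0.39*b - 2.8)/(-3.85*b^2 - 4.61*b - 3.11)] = (-13.783*b^4 - 33.0076*b^3 - 20.4736*b^2 - 2.0914*b - 11.6951)/(14.8225*b^4 + 35.497*b^3 + 45.1991*b^2 + 28.6742*b + 9.6721)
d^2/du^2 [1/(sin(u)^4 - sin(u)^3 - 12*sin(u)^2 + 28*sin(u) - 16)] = (-16*sin(u)^5 - 57*sin(u)^4 - 2*sin(u)^3 + 248*sin(u)^2 + 48*sin(u) - 296)/((sin(u) - 2)^4*(sin(u) - 1)^2*(sin(u) + 4)^3)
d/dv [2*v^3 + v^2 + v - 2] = 6*v^2 + 2*v + 1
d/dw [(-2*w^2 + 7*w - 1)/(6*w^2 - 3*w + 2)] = (-36*w^2 + 4*w + 11)/(36*w^4 - 36*w^3 + 33*w^2 - 12*w + 4)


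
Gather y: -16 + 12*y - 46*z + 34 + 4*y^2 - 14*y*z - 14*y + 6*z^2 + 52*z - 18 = 4*y^2 + y*(-14*z - 2) + 6*z^2 + 6*z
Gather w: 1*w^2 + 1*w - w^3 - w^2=-w^3 + w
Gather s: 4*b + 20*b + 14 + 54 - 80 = 24*b - 12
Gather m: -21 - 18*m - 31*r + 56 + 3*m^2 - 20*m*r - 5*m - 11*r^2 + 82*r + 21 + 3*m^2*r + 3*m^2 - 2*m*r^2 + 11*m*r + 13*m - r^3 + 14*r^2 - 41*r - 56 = m^2*(3*r + 6) + m*(-2*r^2 - 9*r - 10) - r^3 + 3*r^2 + 10*r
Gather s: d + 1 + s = d + s + 1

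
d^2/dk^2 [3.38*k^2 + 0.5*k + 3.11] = 6.76000000000000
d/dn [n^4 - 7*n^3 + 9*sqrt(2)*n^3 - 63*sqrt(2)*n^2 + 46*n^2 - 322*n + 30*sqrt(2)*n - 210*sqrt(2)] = 4*n^3 - 21*n^2 + 27*sqrt(2)*n^2 - 126*sqrt(2)*n + 92*n - 322 + 30*sqrt(2)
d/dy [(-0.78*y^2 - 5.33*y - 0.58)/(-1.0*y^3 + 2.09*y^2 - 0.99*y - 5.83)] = (-0.78*y^4 - 10.66*y^3 + 10.1719*y^2 + 11.5192*y + 30.4997)/(1.0*y^6 - 4.18*y^5 + 6.3481*y^4 + 7.5218*y^3 - 23.3893*y^2 + 11.5434*y + 33.9889)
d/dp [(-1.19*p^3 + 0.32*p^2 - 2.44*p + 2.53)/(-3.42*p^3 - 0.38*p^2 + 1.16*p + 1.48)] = (1.5466*p^4 - 19.4504*p^3 + 20.1182*p^2 + 2.87*p - 6.546)/(11.6964*p^6 + 2.5992*p^5 - 7.79*p^4 - 11.0048*p^3 + 0.2208*p^2 + 3.4336*p + 2.1904)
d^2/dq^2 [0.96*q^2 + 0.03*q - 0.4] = 1.92000000000000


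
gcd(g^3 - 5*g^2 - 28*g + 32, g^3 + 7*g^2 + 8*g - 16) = g^2 + 3*g - 4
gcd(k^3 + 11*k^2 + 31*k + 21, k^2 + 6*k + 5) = k + 1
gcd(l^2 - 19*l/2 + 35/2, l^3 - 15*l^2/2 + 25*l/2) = l - 5/2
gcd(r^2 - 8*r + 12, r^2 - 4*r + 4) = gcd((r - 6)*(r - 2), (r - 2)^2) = r - 2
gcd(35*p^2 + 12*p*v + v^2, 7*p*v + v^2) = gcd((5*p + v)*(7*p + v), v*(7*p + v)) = 7*p + v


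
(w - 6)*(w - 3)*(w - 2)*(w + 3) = w^4 - 8*w^3 + 3*w^2 + 72*w - 108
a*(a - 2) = a^2 - 2*a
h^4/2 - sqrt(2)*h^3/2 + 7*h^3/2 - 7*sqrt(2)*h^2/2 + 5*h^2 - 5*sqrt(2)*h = h*(h/2 + 1)*(h + 5)*(h - sqrt(2))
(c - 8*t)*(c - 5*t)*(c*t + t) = c^3*t - 13*c^2*t^2 + c^2*t + 40*c*t^3 - 13*c*t^2 + 40*t^3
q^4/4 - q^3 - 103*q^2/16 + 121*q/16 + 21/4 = (q/4 + 1)*(q - 7)*(q - 3/2)*(q + 1/2)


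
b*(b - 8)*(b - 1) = b^3 - 9*b^2 + 8*b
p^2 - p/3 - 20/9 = (p - 5/3)*(p + 4/3)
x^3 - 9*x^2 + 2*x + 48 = (x - 8)*(x - 3)*(x + 2)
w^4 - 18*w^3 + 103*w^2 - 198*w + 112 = (w - 8)*(w - 7)*(w - 2)*(w - 1)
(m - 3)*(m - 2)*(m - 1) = m^3 - 6*m^2 + 11*m - 6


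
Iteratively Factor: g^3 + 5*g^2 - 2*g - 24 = (g + 3)*(g^2 + 2*g - 8) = (g - 2)*(g + 3)*(g + 4)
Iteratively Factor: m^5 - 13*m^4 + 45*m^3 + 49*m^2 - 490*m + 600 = (m - 5)*(m^4 - 8*m^3 + 5*m^2 + 74*m - 120) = (m - 5)^2*(m^3 - 3*m^2 - 10*m + 24) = (m - 5)^2*(m - 4)*(m^2 + m - 6) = (m - 5)^2*(m - 4)*(m - 2)*(m + 3)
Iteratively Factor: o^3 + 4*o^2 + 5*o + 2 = (o + 1)*(o^2 + 3*o + 2) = (o + 1)^2*(o + 2)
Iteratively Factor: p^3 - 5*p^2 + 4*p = (p)*(p^2 - 5*p + 4) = p*(p - 4)*(p - 1)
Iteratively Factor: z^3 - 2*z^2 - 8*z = (z)*(z^2 - 2*z - 8) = z*(z + 2)*(z - 4)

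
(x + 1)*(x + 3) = x^2 + 4*x + 3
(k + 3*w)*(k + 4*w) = k^2 + 7*k*w + 12*w^2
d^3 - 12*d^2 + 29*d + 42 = (d - 7)*(d - 6)*(d + 1)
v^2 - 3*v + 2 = (v - 2)*(v - 1)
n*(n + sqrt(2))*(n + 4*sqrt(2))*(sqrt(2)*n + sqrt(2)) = sqrt(2)*n^4 + sqrt(2)*n^3 + 10*n^3 + 10*n^2 + 8*sqrt(2)*n^2 + 8*sqrt(2)*n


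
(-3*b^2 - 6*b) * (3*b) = -9*b^3 - 18*b^2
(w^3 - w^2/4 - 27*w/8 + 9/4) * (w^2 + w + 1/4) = w^5 + 3*w^4/4 - 27*w^3/8 - 19*w^2/16 + 45*w/32 + 9/16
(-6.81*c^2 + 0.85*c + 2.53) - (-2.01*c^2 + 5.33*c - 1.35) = -4.8*c^2 - 4.48*c + 3.88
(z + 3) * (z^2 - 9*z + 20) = z^3 - 6*z^2 - 7*z + 60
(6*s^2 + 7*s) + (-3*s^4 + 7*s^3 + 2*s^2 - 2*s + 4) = -3*s^4 + 7*s^3 + 8*s^2 + 5*s + 4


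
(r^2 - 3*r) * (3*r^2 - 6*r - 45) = 3*r^4 - 15*r^3 - 27*r^2 + 135*r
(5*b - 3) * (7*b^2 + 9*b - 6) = 35*b^3 + 24*b^2 - 57*b + 18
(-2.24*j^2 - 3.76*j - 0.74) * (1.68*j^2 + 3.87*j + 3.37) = -3.7632*j^4 - 14.9856*j^3 - 23.3432*j^2 - 15.535*j - 2.4938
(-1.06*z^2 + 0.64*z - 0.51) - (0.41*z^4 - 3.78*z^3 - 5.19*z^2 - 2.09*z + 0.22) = -0.41*z^4 + 3.78*z^3 + 4.13*z^2 + 2.73*z - 0.73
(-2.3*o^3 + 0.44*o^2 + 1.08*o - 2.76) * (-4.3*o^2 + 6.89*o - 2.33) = 9.89*o^5 - 17.739*o^4 + 3.7466*o^3 + 18.284*o^2 - 21.5328*o + 6.4308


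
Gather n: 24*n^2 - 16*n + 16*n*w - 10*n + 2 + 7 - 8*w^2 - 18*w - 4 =24*n^2 + n*(16*w - 26) - 8*w^2 - 18*w + 5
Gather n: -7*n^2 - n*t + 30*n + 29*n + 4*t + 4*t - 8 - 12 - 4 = -7*n^2 + n*(59 - t) + 8*t - 24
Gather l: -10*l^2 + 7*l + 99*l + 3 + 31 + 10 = -10*l^2 + 106*l + 44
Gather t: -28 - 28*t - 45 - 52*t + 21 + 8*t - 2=-72*t - 54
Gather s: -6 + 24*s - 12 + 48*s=72*s - 18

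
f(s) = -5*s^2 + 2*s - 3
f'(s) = 2 - 10*s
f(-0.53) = -5.46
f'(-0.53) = 7.30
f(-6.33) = -216.00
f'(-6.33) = 65.30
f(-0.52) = -5.39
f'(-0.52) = 7.20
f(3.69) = -63.70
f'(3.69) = -34.90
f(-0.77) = -7.50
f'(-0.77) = 9.70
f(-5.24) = -150.77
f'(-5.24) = 54.40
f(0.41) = -3.02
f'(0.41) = -2.10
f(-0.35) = -4.31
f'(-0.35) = 5.50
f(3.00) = -42.00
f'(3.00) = -28.00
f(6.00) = -171.00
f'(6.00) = -58.00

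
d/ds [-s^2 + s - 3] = 1 - 2*s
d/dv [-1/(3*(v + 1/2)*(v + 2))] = 2*(4*v + 5)/(3*(v + 2)^2*(2*v + 1)^2)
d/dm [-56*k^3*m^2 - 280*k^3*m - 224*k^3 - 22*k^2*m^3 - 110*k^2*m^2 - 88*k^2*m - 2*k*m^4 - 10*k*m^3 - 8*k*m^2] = 2*k*(-56*k^2*m - 140*k^2 - 33*k*m^2 - 110*k*m - 44*k - 4*m^3 - 15*m^2 - 8*m)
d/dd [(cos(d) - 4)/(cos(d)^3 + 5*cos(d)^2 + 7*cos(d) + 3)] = (-9*cos(d) + cos(2*d) - 30)*sin(d)/((cos(d) + 1)^3*(cos(d) + 3)^2)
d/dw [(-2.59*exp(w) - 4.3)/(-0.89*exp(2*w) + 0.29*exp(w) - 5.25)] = (-2.3051*exp(2*w) - 7.654*exp(w) + 14.8445)*exp(w)/(0.7921*exp(4*w) - 0.5162*exp(3*w) + 9.4291*exp(2*w) - 3.045*exp(w) + 27.5625)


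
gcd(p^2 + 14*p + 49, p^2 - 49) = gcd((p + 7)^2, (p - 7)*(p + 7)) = p + 7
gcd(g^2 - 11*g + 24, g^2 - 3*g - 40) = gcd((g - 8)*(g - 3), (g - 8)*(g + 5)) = g - 8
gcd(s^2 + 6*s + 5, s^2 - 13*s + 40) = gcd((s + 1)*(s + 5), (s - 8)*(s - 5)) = 1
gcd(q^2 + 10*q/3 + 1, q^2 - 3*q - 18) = q + 3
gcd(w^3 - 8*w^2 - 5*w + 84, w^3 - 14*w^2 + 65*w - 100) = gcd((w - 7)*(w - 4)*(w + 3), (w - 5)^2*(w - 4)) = w - 4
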